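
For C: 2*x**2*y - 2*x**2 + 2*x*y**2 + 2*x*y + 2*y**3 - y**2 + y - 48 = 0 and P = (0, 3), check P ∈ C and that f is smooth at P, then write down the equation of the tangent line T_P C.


Tangent line at P: 24*x + 49*y - 147 = 0.

Step 1: f(0, 3) = 0, so P lies on C.
Step 2: partial derivatives
  f_x(x, y) = 4*x*y - 4*x + 2*y**2 + 2*y, f_y(x, y) = 2*x**2 + 4*x*y + 2*x + 6*y**2 - 2*y + 1.
  f_x(P) = 24, f_y(P) = 49 (gradient nonzero, so P is smooth).
Step 3: tangent line at P: 24·(x − 0) + 49·(y − 3) = 0.
Expanding: 24*x + 49*y - 147 = 0.


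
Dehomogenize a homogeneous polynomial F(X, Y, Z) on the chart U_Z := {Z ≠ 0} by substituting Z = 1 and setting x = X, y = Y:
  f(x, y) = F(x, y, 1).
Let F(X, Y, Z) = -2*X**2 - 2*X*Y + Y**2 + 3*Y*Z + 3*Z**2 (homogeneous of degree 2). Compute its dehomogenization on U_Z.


f(x, y) = -2*x**2 - 2*x*y + y**2 + 3*y + 3

On U_Z we set Z = 1. Each monomial c·X^i·Y^j·Z^k in F becomes c·x^i·y^j·1^k = c·x^i·y^j.
Substituting Z = 1: F(X, Y, 1) = -2*x**2 - 2*x*y + y**2 + 3*y + 3.
Note: deg(f) ≤ deg(F) = 2; strict inequality happens when F is divisible by Z (lost terms).


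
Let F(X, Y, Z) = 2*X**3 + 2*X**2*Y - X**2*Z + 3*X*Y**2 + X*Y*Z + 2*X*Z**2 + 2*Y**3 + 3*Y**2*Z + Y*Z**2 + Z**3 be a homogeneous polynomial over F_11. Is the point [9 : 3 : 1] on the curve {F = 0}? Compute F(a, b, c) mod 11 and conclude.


F(9,3,1) ≡ 3 (mod 11); P is NOT on the curve.

Evaluate F(9, 3, 1) term-by-term (mod 11).
  2*X**3 ↦ 2·729·1·1 = 1458
  2*X**2*Y ↦ 2·81·3·1 = 486
  -X**2*Z ↦ -1·81·1·1 = -81
  3*X*Y**2 ↦ 3·9·9·1 = 243
  X*Y*Z ↦ 1·9·3·1 = 27
  2*X*Z**2 ↦ 2·9·1·1 = 18
  2*Y**3 ↦ 2·1·27·1 = 54
  3*Y**2*Z ↦ 3·1·9·1 = 27
  Y*Z**2 ↦ 1·1·3·1 = 3
  Z**3 ↦ 1·1·1·1 = 1
Sum: F(9, 3, 1) = (1458) + (486) + (-81) + (243) + (27) + (18) + (54) + (27) + (3) + (1) = 2236.
Reducing mod 11: 2236 ≡ 3 (mod 11).
Since F(a, b, c) ≡ 3 ≠ 0 (mod 11), P does NOT lie on the curve.


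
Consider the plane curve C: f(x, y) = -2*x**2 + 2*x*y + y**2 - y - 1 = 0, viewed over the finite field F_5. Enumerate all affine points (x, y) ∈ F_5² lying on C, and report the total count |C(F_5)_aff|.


Affine F_5-points: {(0, 3), (2, 1), (3, 2), (3, 3), (4, 1), (4, 2)}; count = 6.

For each of the 25 pairs (x, y) ∈ F_5², evaluate f(x, y) mod 5. Record the zeros.
  x = 0: [0↦4, 1↦4, 2↦1, 3↦0, 4↦1]  zeros at y ∈ {3}
  x = 1: [0↦2, 1↦4, 2↦3, 3↦4, 4↦2]  zeros at y ∈ ∅
  x = 2: [0↦1, 1↦0, 2↦1, 3↦4, 4↦4]  zeros at y ∈ {1}
  x = 3: [0↦1, 1↦2, 2↦0, 3↦0, 4↦2]  zeros at y ∈ {2, 3}
  x = 4: [0↦2, 1↦0, 2↦0, 3↦2, 4↦1]  zeros at y ∈ {1, 2}
Collecting zeros: affine points = {(0, 3), (2, 1), (3, 2), (3, 3), (4, 1), (4, 2)}.
Total count |C(F_5)_aff| = 6.


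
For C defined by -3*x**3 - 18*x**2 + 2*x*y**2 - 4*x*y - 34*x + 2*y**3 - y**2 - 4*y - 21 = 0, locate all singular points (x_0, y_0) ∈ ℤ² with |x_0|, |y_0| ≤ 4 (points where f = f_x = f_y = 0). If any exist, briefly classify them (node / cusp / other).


Singular points: {(-2, 1)}; classification: cusp.

Compute partial derivatives:
  f_x = -9*x**2 - 36*x + 2*y**2 - 4*y - 34.
  f_y = 4*x*y - 4*x + 6*y**2 - 2*y - 4.
Scan x_0 ∈ {−4, ..., 4}. For each x_0, f_y(x_0, y) is a polynomial in y; find its integer roots y ∈ {−4, ..., 4}, then test f_x and f at those candidates.
  x = -4: f_y(-4, y) = 6*y**2 - 18*y + 12; vanishes at y ∈ {1, 2}. (-4, 1): f_x = -36 ≠ 0; (-4, 2): f_x = -34 ≠ 0.
  x = -3: f_y(-3, y) = 6*y**2 - 14*y + 8; vanishes at y ∈ {1}. (-3, 1): f_x = -9 ≠ 0.
  x = -2: f_y(-2, y) = 6*y**2 - 10*y + 4; vanishes at y ∈ {1}. (-2, 1): f_x = 0, f = 0 — SINGULAR.
  x = -1: f_y(-1, y) = 6*y**2 - 6*y; vanishes at y ∈ {0, 1}. (-1, 0): f_x = -7 ≠ 0; (-1, 1): f_x = -9 ≠ 0.
  x = 0: f_y(0, y) = 6*y**2 - 2*y - 4; vanishes at y ∈ {1}. (0, 1): f_x = -36 ≠ 0.
  x = 1: f_y(1, y) = 6*y**2 + 2*y - 8; vanishes at y ∈ {1}. (1, 1): f_x = -81 ≠ 0.
  x = 2: f_y(2, y) = 6*y**2 + 6*y - 12; vanishes at y ∈ {-2, 1}. (2, -2): f_x = -126 ≠ 0; (2, 1): f_x = -144 ≠ 0.
  x = 3: f_y(3, y) = 6*y**2 + 10*y - 16; vanishes at y ∈ {1}. (3, 1): f_x = -225 ≠ 0.
  x = 4: f_y(4, y) = 6*y**2 + 14*y - 20; vanishes at y ∈ {1}. (4, 1): f_x = -324 ≠ 0.
Only singular point on the grid: (-2, 1).
Classify: substitute x = -2 + u, y = 1 + v and expand: f = -3*u**3 + 2*u*v**2 + 2*v**3 + v**2.
No constant or linear terms (consistent with a singular point). Quadratic part: v**2. Cubic part: -3*u**3 + 2*u*v**2 + 2*v**3.
The quadratic part v**2 is a perfect square, so there is a single (double) tangent line v = 0, i.e. y = 1. Restricting the cubic part to that line (v = 0) leaves -3*u**3 ≠ 0, so f is not divisible by v and the branch is v² ≈ 3*u**3 to lowest order — this is a cusp.
Classification: cusp.


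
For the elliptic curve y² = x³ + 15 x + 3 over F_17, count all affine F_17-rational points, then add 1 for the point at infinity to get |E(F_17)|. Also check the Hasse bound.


Affine points = {(1, 6), (1, 11), (4, 5), (4, 12), (5, 4), (5, 13), (7, 3), (7, 14), (9, 0), (13, 7), (13, 10), (14, 4), (14, 13), (15, 4), (15, 13), (16, 2), (16, 15)}; affine count = 17; |E(F_17)| = 18.

Discriminant check: Δ ∝ 4a³ + 27b² = 4·15³ + 27·3² = 4·3375 + 27·9 ≡ 7 (mod 17). Nonzero ⇒ E is nonsingular.
For each x ∈ F_17, compute rhs = x³ + 15·x + 3 mod 17, then count y ∈ F_17 with y² ≡ rhs.
  x = 0: rhs = 3, matching y values: none (0 points).
  x = 1: rhs = 2, matching y values: 6, 11 (2 points).
  x = 2: rhs = 7, matching y values: none (0 points).
  x = 3: rhs = 7, matching y values: none (0 points).
  x = 4: rhs = 8, matching y values: 5, 12 (2 points).
  x = 5: rhs = 16, matching y values: 4, 13 (2 points).
  x = 6: rhs = 3, matching y values: none (0 points).
  x = 7: rhs = 9, matching y values: 3, 14 (2 points).
  x = 8: rhs = 6, matching y values: none (0 points).
  x = 9: rhs = 0, matching y values: 0 (1 points).
  x = 10: rhs = 14, matching y values: none (0 points).
  x = 11: rhs = 3, matching y values: none (0 points).
  x = 12: rhs = 7, matching y values: none (0 points).
  x = 13: rhs = 15, matching y values: 7, 10 (2 points).
  x = 14: rhs = 16, matching y values: 4, 13 (2 points).
  x = 15: rhs = 16, matching y values: 4, 13 (2 points).
  x = 16: rhs = 4, matching y values: 2, 15 (2 points).
Total affine count: 17.
Full point count |E(F_17)| = 17 + 1 = 18.
Hasse bound: |18 − (17+1)| = |0| = 0 ≤ 2√17 ≈ 8.2462 ✓.


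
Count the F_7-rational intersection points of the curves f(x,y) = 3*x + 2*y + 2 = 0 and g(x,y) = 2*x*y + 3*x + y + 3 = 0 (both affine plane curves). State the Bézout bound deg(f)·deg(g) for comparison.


Common zeros: ∅; count = 0; Bézout bound = 2.

deg(f) = 1, deg(g) = 2, so Bézout bound = 2.
Scan x ∈ F_7. For each x, list the y ∈ F_7 with f(x, y) ≡ 0 and those with g(x, y) ≡ 0 (mod 7); the common zeros in that column are the intersection.
  x = 0: f ≡ 0 at y ∈ {6}; g ≡ 0 at y ∈ {4}; common: ∅.
  x = 1: f ≡ 0 at y ∈ {1}; g ≡ 0 at y ∈ {5}; common: ∅.
  x = 2: f ≡ 0 at y ∈ {3}; g ≡ 0 at y ∈ {1}; common: ∅.
  x = 3: f ≡ 0 at y ∈ {5}; g ≡ 0 at y ∈ ∅; common: ∅.
  x = 4: f ≡ 0 at y ∈ {0}; g ≡ 0 at y ∈ {3}; common: ∅.
  x = 5: f ≡ 0 at y ∈ {2}; g ≡ 0 at y ∈ {6}; common: ∅.
  x = 6: f ≡ 0 at y ∈ {4}; g ≡ 0 at y ∈ {0}; common: ∅.
Collecting: common zeros = ∅, so the count is 0.
Comparison with the Bézout bound: 0 ≤ 2 = deg(f)·deg(g), as expected for curves with no common component (the affine F_7-count falls short of the bound because intersections may lie at infinity, over extension fields, or carry multiplicity).


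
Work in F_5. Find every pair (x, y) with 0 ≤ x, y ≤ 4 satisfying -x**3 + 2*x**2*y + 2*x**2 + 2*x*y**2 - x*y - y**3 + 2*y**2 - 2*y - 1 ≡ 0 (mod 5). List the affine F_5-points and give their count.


Affine F_5-points: {(0, 2), (1, 0), (3, 0), (3, 1), (3, 2)}; count = 5.

For each of the 25 pairs (x, y) ∈ F_5², evaluate f(x, y) mod 5. Record the zeros.
  x = 0: [0↦4, 1↦3, 2↦0, 3↦4, 4↦4]  zeros at y ∈ {2}
  x = 1: [0↦0, 1↦2, 2↦1, 3↦1, 4↦1]  zeros at y ∈ {0}
  x = 2: [0↦4, 1↦3, 2↦3, 3↦3, 4↦2]  zeros at y ∈ ∅
  x = 3: [0↦0, 1↦0, 2↦0, 3↦4, 4↦1]  zeros at y ∈ {0, 1, 2}
  x = 4: [0↦2, 1↦2, 2↦1, 3↦3, 4↦2]  zeros at y ∈ ∅
Collecting zeros: affine points = {(0, 2), (1, 0), (3, 0), (3, 1), (3, 2)}.
Total count |C(F_5)_aff| = 5.


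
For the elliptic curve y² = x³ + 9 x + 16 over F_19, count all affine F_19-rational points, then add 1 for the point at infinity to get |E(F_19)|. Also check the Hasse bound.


Affine points = {(0, 4), (0, 15), (1, 8), (1, 11), (2, 2), (2, 17), (6, 1), (6, 18), (7, 2), (7, 17), (8, 7), (8, 12), (9, 3), (9, 16), (10, 2), (10, 17), (12, 3), (12, 16), (14, 6), (14, 13), (15, 7), (15, 12), (16, 0), (17, 3), (17, 16), (18, 5), (18, 14)}; affine count = 27; |E(F_19)| = 28.

Discriminant check: Δ ∝ 4a³ + 27b² = 4·9³ + 27·16² = 4·729 + 27·256 ≡ 5 (mod 19). Nonzero ⇒ E is nonsingular.
For each x ∈ F_19, compute rhs = x³ + 9·x + 16 mod 19, then count y ∈ F_19 with y² ≡ rhs.
  x = 0: rhs = 16, matching y values: 4, 15 (2 points).
  x = 1: rhs = 7, matching y values: 8, 11 (2 points).
  x = 2: rhs = 4, matching y values: 2, 17 (2 points).
  x = 3: rhs = 13, matching y values: none (0 points).
  x = 4: rhs = 2, matching y values: none (0 points).
  x = 5: rhs = 15, matching y values: none (0 points).
  x = 6: rhs = 1, matching y values: 1, 18 (2 points).
  x = 7: rhs = 4, matching y values: 2, 17 (2 points).
  x = 8: rhs = 11, matching y values: 7, 12 (2 points).
  x = 9: rhs = 9, matching y values: 3, 16 (2 points).
  x = 10: rhs = 4, matching y values: 2, 17 (2 points).
  x = 11: rhs = 2, matching y values: none (0 points).
  x = 12: rhs = 9, matching y values: 3, 16 (2 points).
  x = 13: rhs = 12, matching y values: none (0 points).
  x = 14: rhs = 17, matching y values: 6, 13 (2 points).
  x = 15: rhs = 11, matching y values: 7, 12 (2 points).
  x = 16: rhs = 0, matching y values: 0 (1 points).
  x = 17: rhs = 9, matching y values: 3, 16 (2 points).
  x = 18: rhs = 6, matching y values: 5, 14 (2 points).
Total affine count: 27.
Full point count |E(F_19)| = 27 + 1 = 28.
Hasse bound: |28 − (19+1)| = |8| = 8 ≤ 2√19 ≈ 8.7178 ✓.


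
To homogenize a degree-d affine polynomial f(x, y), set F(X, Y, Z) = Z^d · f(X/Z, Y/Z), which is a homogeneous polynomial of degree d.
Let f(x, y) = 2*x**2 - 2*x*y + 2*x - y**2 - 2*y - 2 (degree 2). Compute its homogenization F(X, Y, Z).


F(X, Y, Z) = 2*X**2 - 2*X*Y + 2*X*Z - Y**2 - 2*Y*Z - 2*Z**2

deg(f) = 2.
Substitute x = X/Z, y = Y/Z into f, then multiply by Z^2.
  monomial 2·x^2·y^0 ↦ 2·X^2·Y^0·Z^0.
  monomial -2·x^1·y^1 ↦ -2·X^1·Y^1·Z^0.
  monomial 2·x^1·y^0 ↦ 2·X^1·Y^0·Z^1.
  monomial -1·x^0·y^2 ↦ -1·X^0·Y^2·Z^0.
  monomial -2·x^0·y^1 ↦ -2·X^0·Y^1·Z^1.
  monomial -2·x^0·y^0 ↦ -2·X^0·Y^0·Z^2.
Collecting: F(X, Y, Z) = 2*X**2 - 2*X*Y + 2*X*Z - Y**2 - 2*Y*Z - 2*Z**2.


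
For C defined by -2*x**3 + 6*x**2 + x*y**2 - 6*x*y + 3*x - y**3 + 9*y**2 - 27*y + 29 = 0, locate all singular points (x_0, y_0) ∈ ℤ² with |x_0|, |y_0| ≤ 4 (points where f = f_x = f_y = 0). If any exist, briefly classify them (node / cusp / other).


Singular points: {(1, 3)}; classification: cusp.

Compute partial derivatives:
  f_x = -6*x**2 + 12*x + y**2 - 6*y + 3.
  f_y = 2*x*y - 6*x - 3*y**2 + 18*y - 27.
Scan x_0 ∈ {−4, ..., 4}. For each x_0, f_y(x_0, y) is a polynomial in y; find its integer roots y ∈ {−4, ..., 4}, then test f_x and f at those candidates.
  x = -4: f_y(-4, y) = -3*y**2 + 10*y - 3; vanishes at y ∈ {3}. (-4, 3): f_x = -150 ≠ 0.
  x = -3: f_y(-3, y) = -3*y**2 + 12*y - 9; vanishes at y ∈ {1, 3}. (-3, 1): f_x = -92 ≠ 0; (-3, 3): f_x = -96 ≠ 0.
  x = -2: f_y(-2, y) = -3*y**2 + 14*y - 15; vanishes at y ∈ {3}. (-2, 3): f_x = -54 ≠ 0.
  x = -1: f_y(-1, y) = -3*y**2 + 16*y - 21; vanishes at y ∈ {3}. (-1, 3): f_x = -24 ≠ 0.
  x = 0: f_y(0, y) = -3*y**2 + 18*y - 27; vanishes at y ∈ {3}. (0, 3): f_x = -6 ≠ 0.
  x = 1: f_y(1, y) = -3*y**2 + 20*y - 33; vanishes at y ∈ {3}. (1, 3): f_x = 0, f = 0 — SINGULAR.
  x = 2: f_y(2, y) = -3*y**2 + 22*y - 39; vanishes at y ∈ {3}. (2, 3): f_x = -6 ≠ 0.
  x = 3: f_y(3, y) = -3*y**2 + 24*y - 45; vanishes at y ∈ {3}. (3, 3): f_x = -24 ≠ 0.
  x = 4: f_y(4, y) = -3*y**2 + 26*y - 51; vanishes at y ∈ {3}. (4, 3): f_x = -54 ≠ 0.
Only singular point on the grid: (1, 3).
Classify: substitute x = 1 + u, y = 3 + v and expand: f = -2*u**3 + u*v**2 - v**3 + v**2.
No constant or linear terms (consistent with a singular point). Quadratic part: v**2. Cubic part: -2*u**3 + u*v**2 - v**3.
The quadratic part v**2 is a perfect square, so there is a single (double) tangent line v = 0, i.e. y = 3. Restricting the cubic part to that line (v = 0) leaves -2*u**3 ≠ 0, so f is not divisible by v and the branch is v² ≈ 2*u**3 to lowest order — this is a cusp.
Classification: cusp.


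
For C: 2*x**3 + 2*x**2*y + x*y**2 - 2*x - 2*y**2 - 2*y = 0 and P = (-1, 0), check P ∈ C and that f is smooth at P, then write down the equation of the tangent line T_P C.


Tangent line at P: 4*x + 4 = 0.

Step 1: f(-1, 0) = 0, so P lies on C.
Step 2: partial derivatives
  f_x(x, y) = 6*x**2 + 4*x*y + y**2 - 2, f_y(x, y) = 2*x**2 + 2*x*y - 4*y - 2.
  f_x(P) = 4, f_y(P) = 0 (gradient nonzero, so P is smooth).
Step 3: tangent line at P: 4·(x − -1) + 0·(y − 0) = 0.
Expanding: 4*x + 4 = 0.


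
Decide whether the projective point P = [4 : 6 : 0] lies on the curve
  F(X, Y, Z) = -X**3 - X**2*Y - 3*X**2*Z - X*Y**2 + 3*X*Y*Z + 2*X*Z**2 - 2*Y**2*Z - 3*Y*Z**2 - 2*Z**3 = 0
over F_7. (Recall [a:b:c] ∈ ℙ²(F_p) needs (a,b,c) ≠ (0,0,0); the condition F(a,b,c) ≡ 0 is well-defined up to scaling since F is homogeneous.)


F(4,6,0) ≡ 4 (mod 7); P is NOT on the curve.

Evaluate F(4, 6, 0) term-by-term (mod 7).
  -X**3 ↦ -1·64·1·1 = -64
  -X**2*Y ↦ -1·16·6·1 = -96
  -3*X**2*Z ↦ -3·16·1·0 = 0
  -X*Y**2 ↦ -1·4·36·1 = -144
  3*X*Y*Z ↦ 3·4·6·0 = 0
  2*X*Z**2 ↦ 2·4·1·0 = 0
  -2*Y**2*Z ↦ -2·1·36·0 = 0
  -3*Y*Z**2 ↦ -3·1·6·0 = 0
  -2*Z**3 ↦ -2·1·1·0 = 0
Sum: F(4, 6, 0) = (-64) + (-96) + (0) + (-144) + (0) + (0) + (0) + (0) + (0) = -304.
Reducing mod 7: -304 ≡ 4 (mod 7).
Since F(a, b, c) ≡ 4 ≠ 0 (mod 7), P does NOT lie on the curve.


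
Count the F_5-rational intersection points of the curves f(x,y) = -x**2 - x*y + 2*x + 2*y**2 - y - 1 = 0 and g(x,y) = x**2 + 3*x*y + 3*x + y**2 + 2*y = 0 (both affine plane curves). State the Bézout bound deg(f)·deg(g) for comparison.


Common zeros: {(1, 1)}; count = 1; Bézout bound = 4.

deg(f) = 2, deg(g) = 2, so Bézout bound = 4.
Scan x ∈ F_5. For each x, list the y ∈ F_5 with f(x, y) ≡ 0 and those with g(x, y) ≡ 0 (mod 5); the common zeros in that column are the intersection.
  x = 0: f ≡ 0 at y ∈ {1, 2}; g ≡ 0 at y ∈ {0, 3}; common: ∅.
  x = 1: f ≡ 0 at y ∈ {0, 1}; g ≡ 0 at y ∈ {1, 4}; common: {1}.
  x = 2: f ≡ 0 at y ∈ ∅; g ≡ 0 at y ∈ {0, 2}; common: ∅.
  x = 3: f ≡ 0 at y ∈ ∅; g ≡ 0 at y ∈ {1, 3}; common: ∅.
  x = 4: f ≡ 0 at y ∈ ∅; g ≡ 0 at y ∈ {2, 4}; common: ∅.
Collecting: common zeros = {(1, 1)}, so the count is 1.
Comparison with the Bézout bound: 1 ≤ 4 = deg(f)·deg(g), as expected for curves with no common component (the affine F_5-count falls short of the bound because intersections may lie at infinity, over extension fields, or carry multiplicity).


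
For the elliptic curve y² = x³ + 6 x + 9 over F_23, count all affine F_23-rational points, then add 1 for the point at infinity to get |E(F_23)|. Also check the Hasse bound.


Affine points = {(0, 3), (0, 20), (1, 4), (1, 19), (2, 11), (2, 12), (3, 10), (3, 13), (5, 7), (5, 16), (6, 10), (6, 13), (7, 7), (7, 16), (11, 7), (11, 16), (14, 10), (14, 13), (15, 1), (15, 22), (19, 6), (19, 17), (21, 9), (21, 14), (22, 5), (22, 18)}; affine count = 26; |E(F_23)| = 27.

Discriminant check: Δ ∝ 4a³ + 27b² = 4·6³ + 27·9² = 4·216 + 27·81 ≡ 15 (mod 23). Nonzero ⇒ E is nonsingular.
For each x ∈ F_23, compute rhs = x³ + 6·x + 9 mod 23, then count y ∈ F_23 with y² ≡ rhs.
  x = 0: rhs = 9, matching y values: 3, 20 (2 points).
  x = 1: rhs = 16, matching y values: 4, 19 (2 points).
  x = 2: rhs = 6, matching y values: 11, 12 (2 points).
  x = 3: rhs = 8, matching y values: 10, 13 (2 points).
  x = 4: rhs = 5, matching y values: none (0 points).
  x = 5: rhs = 3, matching y values: 7, 16 (2 points).
  x = 6: rhs = 8, matching y values: 10, 13 (2 points).
  x = 7: rhs = 3, matching y values: 7, 16 (2 points).
  x = 8: rhs = 17, matching y values: none (0 points).
  x = 9: rhs = 10, matching y values: none (0 points).
  x = 10: rhs = 11, matching y values: none (0 points).
  x = 11: rhs = 3, matching y values: 7, 16 (2 points).
  x = 12: rhs = 15, matching y values: none (0 points).
  x = 13: rhs = 7, matching y values: none (0 points).
  x = 14: rhs = 8, matching y values: 10, 13 (2 points).
  x = 15: rhs = 1, matching y values: 1, 22 (2 points).
  x = 16: rhs = 15, matching y values: none (0 points).
  x = 17: rhs = 10, matching y values: none (0 points).
  x = 18: rhs = 15, matching y values: none (0 points).
  x = 19: rhs = 13, matching y values: 6, 17 (2 points).
  x = 20: rhs = 10, matching y values: none (0 points).
  x = 21: rhs = 12, matching y values: 9, 14 (2 points).
  x = 22: rhs = 2, matching y values: 5, 18 (2 points).
Total affine count: 26.
Full point count |E(F_23)| = 26 + 1 = 27.
Hasse bound: |27 − (23+1)| = |3| = 3 ≤ 2√23 ≈ 9.5917 ✓.


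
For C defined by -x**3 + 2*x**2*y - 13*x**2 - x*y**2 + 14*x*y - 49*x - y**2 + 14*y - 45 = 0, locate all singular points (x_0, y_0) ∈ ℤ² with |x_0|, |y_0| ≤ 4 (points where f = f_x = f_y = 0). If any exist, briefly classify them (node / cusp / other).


Singular points: {(-2, 3)}; classification: node.

Compute partial derivatives:
  f_x = -3*x**2 + 4*x*y - 26*x - y**2 + 14*y - 49.
  f_y = 2*x**2 - 2*x*y + 14*x - 2*y + 14.
Scan x_0 ∈ {−4, ..., 4}. For each x_0, f_y(x_0, y) is a polynomial in y; find its integer roots y ∈ {−4, ..., 4}, then test f_x and f at those candidates.
  x = -4: f_y(-4, y) = 6*y - 10; no integer root y with |y| ≤ 4.
  x = -3: f_y(-3, y) = 4*y - 10; no integer root y with |y| ≤ 4.
  x = -2: f_y(-2, y) = 2*y - 6; vanishes at y ∈ {3}. (-2, 3): f_x = 0, f = 0 — SINGULAR.
  x = -1: f_y(-1, y) = 2; no integer root y with |y| ≤ 4.
  x = 0: f_y(0, y) = 14 - 2*y; no integer root y with |y| ≤ 4.
  x = 1: f_y(1, y) = 30 - 4*y; no integer root y with |y| ≤ 4.
  x = 2: f_y(2, y) = 50 - 6*y; no integer root y with |y| ≤ 4.
  x = 3: f_y(3, y) = 74 - 8*y; no integer root y with |y| ≤ 4.
  x = 4: f_y(4, y) = 102 - 10*y; no integer root y with |y| ≤ 4.
Only singular point on the grid: (-2, 3).
Classify: substitute x = -2 + u, y = 3 + v and expand: f = -u**3 + 2*u**2*v - u**2 - u*v**2 + v**2.
No constant or linear terms (consistent with a singular point). Quadratic part: -u**2 + v**2. Cubic part: -u**3 + 2*u**2*v - u*v**2.
The quadratic part v**2 - u**2 = (v − u)(v + u) splits into two distinct linear factors, so there are two distinct tangent lines y − 3 = ±(x − -2) — this is a node (ordinary double point).
Classification: node.


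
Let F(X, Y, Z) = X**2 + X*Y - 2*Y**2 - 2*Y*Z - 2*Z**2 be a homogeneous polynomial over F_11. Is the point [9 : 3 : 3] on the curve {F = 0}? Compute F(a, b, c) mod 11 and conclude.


F(9,3,3) ≡ 10 (mod 11); P is NOT on the curve.

Evaluate F(9, 3, 3) term-by-term (mod 11).
  X**2 ↦ 1·81·1·1 = 81
  X*Y ↦ 1·9·3·1 = 27
  -2*Y**2 ↦ -2·1·9·1 = -18
  -2*Y*Z ↦ -2·1·3·3 = -18
  -2*Z**2 ↦ -2·1·1·9 = -18
Sum: F(9, 3, 3) = (81) + (27) + (-18) + (-18) + (-18) = 54.
Reducing mod 11: 54 ≡ 10 (mod 11).
Since F(a, b, c) ≡ 10 ≠ 0 (mod 11), P does NOT lie on the curve.


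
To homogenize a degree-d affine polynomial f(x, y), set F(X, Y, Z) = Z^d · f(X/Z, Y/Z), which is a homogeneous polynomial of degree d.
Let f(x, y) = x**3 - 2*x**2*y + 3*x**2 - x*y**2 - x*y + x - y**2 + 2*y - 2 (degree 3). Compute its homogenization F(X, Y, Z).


F(X, Y, Z) = X**3 - 2*X**2*Y + 3*X**2*Z - X*Y**2 - X*Y*Z + X*Z**2 - Y**2*Z + 2*Y*Z**2 - 2*Z**3

deg(f) = 3.
Substitute x = X/Z, y = Y/Z into f, then multiply by Z^3.
  monomial 1·x^3·y^0 ↦ 1·X^3·Y^0·Z^0.
  monomial -2·x^2·y^1 ↦ -2·X^2·Y^1·Z^0.
  monomial 3·x^2·y^0 ↦ 3·X^2·Y^0·Z^1.
  monomial -1·x^1·y^2 ↦ -1·X^1·Y^2·Z^0.
  monomial -1·x^1·y^1 ↦ -1·X^1·Y^1·Z^1.
  monomial 1·x^1·y^0 ↦ 1·X^1·Y^0·Z^2.
  monomial -1·x^0·y^2 ↦ -1·X^0·Y^2·Z^1.
  monomial 2·x^0·y^1 ↦ 2·X^0·Y^1·Z^2.
  monomial -2·x^0·y^0 ↦ -2·X^0·Y^0·Z^3.
Collecting: F(X, Y, Z) = X**3 - 2*X**2*Y + 3*X**2*Z - X*Y**2 - X*Y*Z + X*Z**2 - Y**2*Z + 2*Y*Z**2 - 2*Z**3.


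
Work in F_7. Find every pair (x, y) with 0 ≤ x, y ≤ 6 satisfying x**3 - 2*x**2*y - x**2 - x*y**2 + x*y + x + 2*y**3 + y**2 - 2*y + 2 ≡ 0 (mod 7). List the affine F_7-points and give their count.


Affine F_7-points: {(1, 4), (1, 5), (4, 4), (6, 3)}; count = 4.

For each of the 49 pairs (x, y) ∈ F_7², evaluate f(x, y) mod 7. Record the zeros.
  x = 0: [0↦2, 1↦3, 2↦4, 3↦3, 4↦5, 5↦1, 6↦3]  zeros at y ∈ ∅
  x = 1: [0↦3, 1↦2, 2↦6, 3↦6, 4↦0, 5↦0, 6↦4]  zeros at y ∈ {4, 5}
  x = 2: [0↦1, 1↦1, 2↦4, 3↦1, 4↦4, 5↦4, 6↦6]  zeros at y ∈ ∅
  x = 3: [0↦2, 1↦6, 2↦4, 3↦1, 4↦2, 5↦5, 6↦1]  zeros at y ∈ ∅
  x = 4: [0↦5, 1↦2, 2↦5, 3↦5, 4↦0, 5↦2, 6↦2]  zeros at y ∈ {4}
  x = 5: [0↦2, 1↦2, 2↦6, 3↦5, 4↦4, 5↦1, 6↦1]  zeros at y ∈ ∅
  x = 6: [0↦6, 1↦5, 2↦6, 3↦0, 4↦6, 5↦1, 6↦4]  zeros at y ∈ {3}
Collecting zeros: affine points = {(1, 4), (1, 5), (4, 4), (6, 3)}.
Total count |C(F_7)_aff| = 4.


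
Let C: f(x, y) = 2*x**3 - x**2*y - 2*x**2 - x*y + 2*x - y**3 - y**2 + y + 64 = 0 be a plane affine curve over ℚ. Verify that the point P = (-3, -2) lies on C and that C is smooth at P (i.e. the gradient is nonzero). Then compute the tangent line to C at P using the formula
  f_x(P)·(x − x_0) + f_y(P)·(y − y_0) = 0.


Tangent line at P: 58*x - 13*y + 148 = 0.

Step 1: f(-3, -2) = 0, so P lies on C.
Step 2: partial derivatives
  f_x(x, y) = 6*x**2 - 2*x*y - 4*x - y + 2, f_y(x, y) = -x**2 - x - 3*y**2 - 2*y + 1.
  f_x(P) = 58, f_y(P) = -13 (gradient nonzero, so P is smooth).
Step 3: tangent line at P: 58·(x − -3) + -13·(y − -2) = 0.
Expanding: 58*x - 13*y + 148 = 0.


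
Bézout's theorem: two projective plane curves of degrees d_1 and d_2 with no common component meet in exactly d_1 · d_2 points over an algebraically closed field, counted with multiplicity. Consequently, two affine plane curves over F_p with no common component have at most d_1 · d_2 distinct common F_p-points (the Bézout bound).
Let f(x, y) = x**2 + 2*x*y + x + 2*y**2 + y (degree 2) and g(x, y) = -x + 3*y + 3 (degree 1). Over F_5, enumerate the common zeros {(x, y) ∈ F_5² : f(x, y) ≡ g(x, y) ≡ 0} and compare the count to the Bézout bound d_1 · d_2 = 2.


Common zeros: ∅; count = 0; Bézout bound = 2.

deg(f) = 2, deg(g) = 1, so Bézout bound = 2.
Scan x ∈ F_5. For each x, list the y ∈ F_5 with f(x, y) ≡ 0 and those with g(x, y) ≡ 0 (mod 5); the common zeros in that column are the intersection.
  x = 0: f ≡ 0 at y ∈ {0, 2}; g ≡ 0 at y ∈ {4}; common: ∅.
  x = 1: f ≡ 0 at y ∈ ∅; g ≡ 0 at y ∈ {1}; common: ∅.
  x = 2: f ≡ 0 at y ∈ ∅; g ≡ 0 at y ∈ {3}; common: ∅.
  x = 3: f ≡ 0 at y ∈ ∅; g ≡ 0 at y ∈ {0}; common: ∅.
  x = 4: f ≡ 0 at y ∈ {0, 3}; g ≡ 0 at y ∈ {2}; common: ∅.
Collecting: common zeros = ∅, so the count is 0.
Comparison with the Bézout bound: 0 ≤ 2 = deg(f)·deg(g), as expected for curves with no common component (the affine F_5-count falls short of the bound because intersections may lie at infinity, over extension fields, or carry multiplicity).


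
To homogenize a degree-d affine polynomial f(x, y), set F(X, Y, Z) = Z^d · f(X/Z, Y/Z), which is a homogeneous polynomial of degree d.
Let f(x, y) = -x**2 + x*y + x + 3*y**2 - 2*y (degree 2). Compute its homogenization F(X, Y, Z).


F(X, Y, Z) = -X**2 + X*Y + X*Z + 3*Y**2 - 2*Y*Z

deg(f) = 2.
Substitute x = X/Z, y = Y/Z into f, then multiply by Z^2.
  monomial -1·x^2·y^0 ↦ -1·X^2·Y^0·Z^0.
  monomial 1·x^1·y^1 ↦ 1·X^1·Y^1·Z^0.
  monomial 1·x^1·y^0 ↦ 1·X^1·Y^0·Z^1.
  monomial 3·x^0·y^2 ↦ 3·X^0·Y^2·Z^0.
  monomial -2·x^0·y^1 ↦ -2·X^0·Y^1·Z^1.
Collecting: F(X, Y, Z) = -X**2 + X*Y + X*Z + 3*Y**2 - 2*Y*Z.


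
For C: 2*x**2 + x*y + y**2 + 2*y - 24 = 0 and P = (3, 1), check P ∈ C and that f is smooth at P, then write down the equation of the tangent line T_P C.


Tangent line at P: 13*x + 7*y - 46 = 0.

Step 1: f(3, 1) = 0, so P lies on C.
Step 2: partial derivatives
  f_x(x, y) = 4*x + y, f_y(x, y) = x + 2*y + 2.
  f_x(P) = 13, f_y(P) = 7 (gradient nonzero, so P is smooth).
Step 3: tangent line at P: 13·(x − 3) + 7·(y − 1) = 0.
Expanding: 13*x + 7*y - 46 = 0.


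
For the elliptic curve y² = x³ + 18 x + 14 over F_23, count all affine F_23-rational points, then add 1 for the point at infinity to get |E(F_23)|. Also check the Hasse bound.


Affine points = {(2, 9), (2, 14), (3, 7), (3, 16), (4, 9), (4, 14), (6, 4), (6, 19), (7, 0), (8, 7), (8, 16), (9, 10), (9, 13), (11, 5), (11, 18), (12, 7), (12, 16), (15, 5), (15, 18), (17, 9), (17, 14), (18, 11), (18, 12), (19, 4), (19, 19), (20, 5), (20, 18), (21, 4), (21, 19), (22, 8), (22, 15)}; affine count = 31; |E(F_23)| = 32.

Discriminant check: Δ ∝ 4a³ + 27b² = 4·18³ + 27·14² = 4·5832 + 27·196 ≡ 8 (mod 23). Nonzero ⇒ E is nonsingular.
For each x ∈ F_23, compute rhs = x³ + 18·x + 14 mod 23, then count y ∈ F_23 with y² ≡ rhs.
  x = 0: rhs = 14, matching y values: none (0 points).
  x = 1: rhs = 10, matching y values: none (0 points).
  x = 2: rhs = 12, matching y values: 9, 14 (2 points).
  x = 3: rhs = 3, matching y values: 7, 16 (2 points).
  x = 4: rhs = 12, matching y values: 9, 14 (2 points).
  x = 5: rhs = 22, matching y values: none (0 points).
  x = 6: rhs = 16, matching y values: 4, 19 (2 points).
  x = 7: rhs = 0, matching y values: 0 (1 points).
  x = 8: rhs = 3, matching y values: 7, 16 (2 points).
  x = 9: rhs = 8, matching y values: 10, 13 (2 points).
  x = 10: rhs = 21, matching y values: none (0 points).
  x = 11: rhs = 2, matching y values: 5, 18 (2 points).
  x = 12: rhs = 3, matching y values: 7, 16 (2 points).
  x = 13: rhs = 7, matching y values: none (0 points).
  x = 14: rhs = 20, matching y values: none (0 points).
  x = 15: rhs = 2, matching y values: 5, 18 (2 points).
  x = 16: rhs = 5, matching y values: none (0 points).
  x = 17: rhs = 12, matching y values: 9, 14 (2 points).
  x = 18: rhs = 6, matching y values: 11, 12 (2 points).
  x = 19: rhs = 16, matching y values: 4, 19 (2 points).
  x = 20: rhs = 2, matching y values: 5, 18 (2 points).
  x = 21: rhs = 16, matching y values: 4, 19 (2 points).
  x = 22: rhs = 18, matching y values: 8, 15 (2 points).
Total affine count: 31.
Full point count |E(F_23)| = 31 + 1 = 32.
Hasse bound: |32 − (23+1)| = |8| = 8 ≤ 2√23 ≈ 9.5917 ✓.


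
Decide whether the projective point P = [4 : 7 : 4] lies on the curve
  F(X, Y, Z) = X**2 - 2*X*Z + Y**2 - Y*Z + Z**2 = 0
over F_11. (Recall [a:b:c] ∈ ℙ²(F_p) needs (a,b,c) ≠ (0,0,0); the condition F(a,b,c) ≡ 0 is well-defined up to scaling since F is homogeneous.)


F(4,7,4) ≡ 10 (mod 11); P is NOT on the curve.

Evaluate F(4, 7, 4) term-by-term (mod 11).
  X**2 ↦ 1·16·1·1 = 16
  -2*X*Z ↦ -2·4·1·4 = -32
  Y**2 ↦ 1·1·49·1 = 49
  -Y*Z ↦ -1·1·7·4 = -28
  Z**2 ↦ 1·1·1·16 = 16
Sum: F(4, 7, 4) = (16) + (-32) + (49) + (-28) + (16) = 21.
Reducing mod 11: 21 ≡ 10 (mod 11).
Since F(a, b, c) ≡ 10 ≠ 0 (mod 11), P does NOT lie on the curve.


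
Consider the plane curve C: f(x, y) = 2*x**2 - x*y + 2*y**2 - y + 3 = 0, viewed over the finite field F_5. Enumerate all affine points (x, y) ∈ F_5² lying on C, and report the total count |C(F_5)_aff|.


Affine F_5-points: {(1, 0), (1, 1), (2, 1), (2, 3), (4, 0)}; count = 5.

For each of the 25 pairs (x, y) ∈ F_5², evaluate f(x, y) mod 5. Record the zeros.
  x = 0: [0↦3, 1↦4, 2↦4, 3↦3, 4↦1]  zeros at y ∈ ∅
  x = 1: [0↦0, 1↦0, 2↦4, 3↦2, 4↦4]  zeros at y ∈ {0, 1}
  x = 2: [0↦1, 1↦0, 2↦3, 3↦0, 4↦1]  zeros at y ∈ {1, 3}
  x = 3: [0↦1, 1↦4, 2↦1, 3↦2, 4↦2]  zeros at y ∈ ∅
  x = 4: [0↦0, 1↦2, 2↦3, 3↦3, 4↦2]  zeros at y ∈ {0}
Collecting zeros: affine points = {(1, 0), (1, 1), (2, 1), (2, 3), (4, 0)}.
Total count |C(F_5)_aff| = 5.


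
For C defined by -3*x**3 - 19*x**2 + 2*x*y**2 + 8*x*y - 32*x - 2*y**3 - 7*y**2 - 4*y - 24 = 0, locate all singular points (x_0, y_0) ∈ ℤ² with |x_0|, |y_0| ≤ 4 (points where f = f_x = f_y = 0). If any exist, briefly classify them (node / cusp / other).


Singular points: {(-2, -2)}; classification: node.

Compute partial derivatives:
  f_x = -9*x**2 - 38*x + 2*y**2 + 8*y - 32.
  f_y = 4*x*y + 8*x - 6*y**2 - 14*y - 4.
Scan x_0 ∈ {−4, ..., 4}. For each x_0, f_y(x_0, y) is a polynomial in y; find its integer roots y ∈ {−4, ..., 4}, then test f_x and f at those candidates.
  x = -4: f_y(-4, y) = -6*y**2 - 30*y - 36; vanishes at y ∈ {-3, -2}. (-4, -3): f_x = -30 ≠ 0; (-4, -2): f_x = -32 ≠ 0.
  x = -3: f_y(-3, y) = -6*y**2 - 26*y - 28; vanishes at y ∈ {-2}. (-3, -2): f_x = -7 ≠ 0.
  x = -2: f_y(-2, y) = -6*y**2 - 22*y - 20; vanishes at y ∈ {-2}. (-2, -2): f_x = 0, f = 0 — SINGULAR.
  x = -1: f_y(-1, y) = -6*y**2 - 18*y - 12; vanishes at y ∈ {-2, -1}. (-1, -2): f_x = -11 ≠ 0; (-1, -1): f_x = -9 ≠ 0.
  x = 0: f_y(0, y) = -6*y**2 - 14*y - 4; vanishes at y ∈ {-2}. (0, -2): f_x = -40 ≠ 0.
  x = 1: f_y(1, y) = -6*y**2 - 10*y + 4; vanishes at y ∈ {-2}. (1, -2): f_x = -87 ≠ 0.
  x = 2: f_y(2, y) = -6*y**2 - 6*y + 12; vanishes at y ∈ {-2, 1}. (2, -2): f_x = -152 ≠ 0; (2, 1): f_x = -134 ≠ 0.
  x = 3: f_y(3, y) = -6*y**2 - 2*y + 20; vanishes at y ∈ {-2}. (3, -2): f_x = -235 ≠ 0.
  x = 4: f_y(4, y) = -6*y**2 + 2*y + 28; vanishes at y ∈ {-2}. (4, -2): f_x = -336 ≠ 0.
Only singular point on the grid: (-2, -2).
Classify: substitute x = -2 + u, y = -2 + v and expand: f = -3*u**3 - u**2 + 2*u*v**2 - 2*v**3 + v**2.
No constant or linear terms (consistent with a singular point). Quadratic part: -u**2 + v**2. Cubic part: -3*u**3 + 2*u*v**2 - 2*v**3.
The quadratic part v**2 - u**2 = (v − u)(v + u) splits into two distinct linear factors, so there are two distinct tangent lines y − -2 = ±(x − -2) — this is a node (ordinary double point).
Classification: node.


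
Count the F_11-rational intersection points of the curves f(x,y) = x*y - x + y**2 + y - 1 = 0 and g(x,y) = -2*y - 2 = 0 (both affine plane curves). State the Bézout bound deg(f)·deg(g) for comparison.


Common zeros: {(5, 10)}; count = 1; Bézout bound = 2.

deg(f) = 2, deg(g) = 1, so Bézout bound = 2.
Scan x ∈ F_11. For each x, list the y ∈ F_11 with f(x, y) ≡ 0 and those with g(x, y) ≡ 0 (mod 11); the common zeros in that column are the intersection.
  x = 0: f ≡ 0 at y ∈ {3, 7}; g ≡ 0 at y ∈ {10}; common: ∅.
  x = 1: f ≡ 0 at y ∈ {4, 5}; g ≡ 0 at y ∈ {10}; common: ∅.
  x = 2: f ≡ 0 at y ∈ ∅; g ≡ 0 at y ∈ {10}; common: ∅.
  x = 3: f ≡ 0 at y ∈ ∅; g ≡ 0 at y ∈ {10}; common: ∅.
  x = 4: f ≡ 0 at y ∈ {8, 9}; g ≡ 0 at y ∈ {10}; common: ∅.
  x = 5: f ≡ 0 at y ∈ {6, 10}; g ≡ 0 at y ∈ {10}; common: {10}.
  x = 6: f ≡ 0 at y ∈ {2}; g ≡ 0 at y ∈ {10}; common: ∅.
  x = 7: f ≡ 0 at y ∈ ∅; g ≡ 0 at y ∈ {10}; common: ∅.
  x = 8: f ≡ 0 at y ∈ ∅; g ≡ 0 at y ∈ {10}; common: ∅.
  x = 9: f ≡ 0 at y ∈ ∅; g ≡ 0 at y ∈ {10}; common: ∅.
  x = 10: f ≡ 0 at y ∈ {0}; g ≡ 0 at y ∈ {10}; common: ∅.
Collecting: common zeros = {(5, 10)}, so the count is 1.
Comparison with the Bézout bound: 1 ≤ 2 = deg(f)·deg(g), as expected for curves with no common component (the affine F_11-count falls short of the bound because intersections may lie at infinity, over extension fields, or carry multiplicity).


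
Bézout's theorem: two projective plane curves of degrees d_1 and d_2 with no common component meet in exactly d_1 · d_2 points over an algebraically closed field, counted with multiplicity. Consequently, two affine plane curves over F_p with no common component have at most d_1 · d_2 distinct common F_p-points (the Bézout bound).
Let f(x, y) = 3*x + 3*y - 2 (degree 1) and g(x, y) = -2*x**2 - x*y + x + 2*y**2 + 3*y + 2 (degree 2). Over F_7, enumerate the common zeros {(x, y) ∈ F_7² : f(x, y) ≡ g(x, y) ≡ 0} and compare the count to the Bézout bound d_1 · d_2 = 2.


Common zeros: ∅; count = 0; Bézout bound = 2.

deg(f) = 1, deg(g) = 2, so Bézout bound = 2.
Scan x ∈ F_7. For each x, list the y ∈ F_7 with f(x, y) ≡ 0 and those with g(x, y) ≡ 0 (mod 7); the common zeros in that column are the intersection.
  x = 0: f ≡ 0 at y ∈ {3}; g ≡ 0 at y ∈ {1}; common: ∅.
  x = 1: f ≡ 0 at y ∈ {2}; g ≡ 0 at y ∈ ∅; common: ∅.
  x = 2: f ≡ 0 at y ∈ {1}; g ≡ 0 at y ∈ ∅; common: ∅.
  x = 3: f ≡ 0 at y ∈ {0}; g ≡ 0 at y ∈ ∅; common: ∅.
  x = 4: f ≡ 0 at y ∈ {6}; g ≡ 0 at y ∈ ∅; common: ∅.
  x = 5: f ≡ 0 at y ∈ {5}; g ≡ 0 at y ∈ ∅; common: ∅.
  x = 6: f ≡ 0 at y ∈ {4}; g ≡ 0 at y ∈ ∅; common: ∅.
Collecting: common zeros = ∅, so the count is 0.
Comparison with the Bézout bound: 0 ≤ 2 = deg(f)·deg(g), as expected for curves with no common component (the affine F_7-count falls short of the bound because intersections may lie at infinity, over extension fields, or carry multiplicity).


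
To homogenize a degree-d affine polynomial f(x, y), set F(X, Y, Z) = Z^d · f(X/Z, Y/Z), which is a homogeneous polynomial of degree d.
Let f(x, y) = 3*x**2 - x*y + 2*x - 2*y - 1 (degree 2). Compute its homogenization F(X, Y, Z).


F(X, Y, Z) = 3*X**2 - X*Y + 2*X*Z - 2*Y*Z - Z**2

deg(f) = 2.
Substitute x = X/Z, y = Y/Z into f, then multiply by Z^2.
  monomial 3·x^2·y^0 ↦ 3·X^2·Y^0·Z^0.
  monomial -1·x^1·y^1 ↦ -1·X^1·Y^1·Z^0.
  monomial 2·x^1·y^0 ↦ 2·X^1·Y^0·Z^1.
  monomial -2·x^0·y^1 ↦ -2·X^0·Y^1·Z^1.
  monomial -1·x^0·y^0 ↦ -1·X^0·Y^0·Z^2.
Collecting: F(X, Y, Z) = 3*X**2 - X*Y + 2*X*Z - 2*Y*Z - Z**2.


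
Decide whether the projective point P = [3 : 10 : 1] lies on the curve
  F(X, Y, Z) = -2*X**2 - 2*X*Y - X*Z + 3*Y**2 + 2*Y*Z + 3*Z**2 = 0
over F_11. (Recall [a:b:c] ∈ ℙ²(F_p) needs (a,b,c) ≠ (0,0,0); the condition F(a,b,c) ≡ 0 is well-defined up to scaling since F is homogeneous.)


F(3,10,1) ≡ 0 (mod 11); P is on the curve.

Evaluate F(3, 10, 1) term-by-term (mod 11).
  -2*X**2 ↦ -2·9·1·1 = -18
  -2*X*Y ↦ -2·3·10·1 = -60
  -X*Z ↦ -1·3·1·1 = -3
  3*Y**2 ↦ 3·1·100·1 = 300
  2*Y*Z ↦ 2·1·10·1 = 20
  3*Z**2 ↦ 3·1·1·1 = 3
Sum: F(3, 10, 1) = (-18) + (-60) + (-3) + (300) + (20) + (3) = 242.
Reducing mod 11: 242 ≡ 0 (mod 11).
Since F(a, b, c) ≡ 0 (mod 11), P lies on the curve.


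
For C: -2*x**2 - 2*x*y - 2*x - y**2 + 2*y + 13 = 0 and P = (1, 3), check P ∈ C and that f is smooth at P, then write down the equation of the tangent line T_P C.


Tangent line at P: -12*x - 6*y + 30 = 0.

Step 1: f(1, 3) = 0, so P lies on C.
Step 2: partial derivatives
  f_x(x, y) = -4*x - 2*y - 2, f_y(x, y) = -2*x - 2*y + 2.
  f_x(P) = -12, f_y(P) = -6 (gradient nonzero, so P is smooth).
Step 3: tangent line at P: -12·(x − 1) + -6·(y − 3) = 0.
Expanding: -12*x - 6*y + 30 = 0.


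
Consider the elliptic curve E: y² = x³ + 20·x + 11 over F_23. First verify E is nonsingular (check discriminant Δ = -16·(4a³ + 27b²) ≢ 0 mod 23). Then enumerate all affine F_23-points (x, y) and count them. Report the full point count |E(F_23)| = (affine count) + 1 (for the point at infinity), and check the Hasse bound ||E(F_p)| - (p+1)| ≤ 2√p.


Affine points = {(1, 3), (1, 20), (2, 6), (2, 17), (3, 11), (3, 12), (5, 11), (5, 12), (6, 5), (6, 18), (8, 4), (8, 19), (9, 0), (12, 1), (12, 22), (15, 11), (15, 12), (18, 4), (18, 19), (20, 4), (20, 19), (21, 3), (21, 20), (22, 6), (22, 17)}; affine count = 25; |E(F_23)| = 26.

Discriminant check: Δ ∝ 4a³ + 27b² = 4·20³ + 27·11² = 4·8000 + 27·121 ≡ 8 (mod 23). Nonzero ⇒ E is nonsingular.
For each x ∈ F_23, compute rhs = x³ + 20·x + 11 mod 23, then count y ∈ F_23 with y² ≡ rhs.
  x = 0: rhs = 11, matching y values: none (0 points).
  x = 1: rhs = 9, matching y values: 3, 20 (2 points).
  x = 2: rhs = 13, matching y values: 6, 17 (2 points).
  x = 3: rhs = 6, matching y values: 11, 12 (2 points).
  x = 4: rhs = 17, matching y values: none (0 points).
  x = 5: rhs = 6, matching y values: 11, 12 (2 points).
  x = 6: rhs = 2, matching y values: 5, 18 (2 points).
  x = 7: rhs = 11, matching y values: none (0 points).
  x = 8: rhs = 16, matching y values: 4, 19 (2 points).
  x = 9: rhs = 0, matching y values: 0 (1 points).
  x = 10: rhs = 15, matching y values: none (0 points).
  x = 11: rhs = 21, matching y values: none (0 points).
  x = 12: rhs = 1, matching y values: 1, 22 (2 points).
  x = 13: rhs = 7, matching y values: none (0 points).
  x = 14: rhs = 22, matching y values: none (0 points).
  x = 15: rhs = 6, matching y values: 11, 12 (2 points).
  x = 16: rhs = 11, matching y values: none (0 points).
  x = 17: rhs = 20, matching y values: none (0 points).
  x = 18: rhs = 16, matching y values: 4, 19 (2 points).
  x = 19: rhs = 5, matching y values: none (0 points).
  x = 20: rhs = 16, matching y values: 4, 19 (2 points).
  x = 21: rhs = 9, matching y values: 3, 20 (2 points).
  x = 22: rhs = 13, matching y values: 6, 17 (2 points).
Total affine count: 25.
Full point count |E(F_23)| = 25 + 1 = 26.
Hasse bound: |26 − (23+1)| = |2| = 2 ≤ 2√23 ≈ 9.5917 ✓.


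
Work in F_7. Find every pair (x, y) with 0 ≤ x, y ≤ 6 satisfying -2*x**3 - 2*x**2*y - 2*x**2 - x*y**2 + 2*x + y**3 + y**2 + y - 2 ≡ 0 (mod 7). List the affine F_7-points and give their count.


Affine F_7-points: {(1, 4), (4, 0), (4, 5), (5, 3)}; count = 4.

For each of the 49 pairs (x, y) ∈ F_7², evaluate f(x, y) mod 7. Record the zeros.
  x = 0: [0↦5, 1↦1, 2↦5, 3↦2, 4↦5, 5↦6, 6↦4]  zeros at y ∈ ∅
  x = 1: [0↦3, 1↦3, 2↦2, 3↦6, 4↦0, 5↦4, 6↦3]  zeros at y ∈ {4}
  x = 2: [0↦6, 1↦6, 2↦3, 3↦3, 4↦5, 5↦1, 6↦4]  zeros at y ∈ ∅
  x = 3: [0↦2, 1↦5, 2↦3, 3↦2, 4↦1, 5↦6, 6↦2]  zeros at y ∈ ∅
  x = 4: [0↦0, 1↦2, 2↦4, 3↦5, 4↦4, 5↦0, 6↦6]  zeros at y ∈ {0, 5}
  x = 5: [0↦2, 1↦6, 2↦1, 3↦0, 4↦2, 5↦6, 6↦4]  zeros at y ∈ {3}
  x = 6: [0↦3, 1↦5, 2↦3, 3↦3, 4↦4, 5↦5, 6↦5]  zeros at y ∈ ∅
Collecting zeros: affine points = {(1, 4), (4, 0), (4, 5), (5, 3)}.
Total count |C(F_7)_aff| = 4.


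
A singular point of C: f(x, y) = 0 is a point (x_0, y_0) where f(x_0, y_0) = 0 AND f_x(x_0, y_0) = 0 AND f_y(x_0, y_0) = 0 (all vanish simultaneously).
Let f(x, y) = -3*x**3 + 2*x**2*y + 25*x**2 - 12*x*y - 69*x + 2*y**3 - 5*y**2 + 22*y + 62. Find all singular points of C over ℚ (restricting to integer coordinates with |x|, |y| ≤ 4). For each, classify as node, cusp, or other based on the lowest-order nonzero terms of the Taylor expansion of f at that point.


Singular points: {(3, 1)}; classification: cusp.

Compute partial derivatives:
  f_x = -9*x**2 + 4*x*y + 50*x - 12*y - 69.
  f_y = 2*x**2 - 12*x + 6*y**2 - 10*y + 22.
Scan x_0 ∈ {−4, ..., 4}. For each x_0, f_y(x_0, y) is a polynomial in y; find its integer roots y ∈ {−4, ..., 4}, then test f_x and f at those candidates.
  x = -4: f_y(-4, y) = 6*y**2 - 10*y + 102; no integer root y with |y| ≤ 4.
  x = -3: f_y(-3, y) = 6*y**2 - 10*y + 76; no integer root y with |y| ≤ 4.
  x = -2: f_y(-2, y) = 6*y**2 - 10*y + 54; no integer root y with |y| ≤ 4.
  x = -1: f_y(-1, y) = 6*y**2 - 10*y + 36; no integer root y with |y| ≤ 4.
  x = 0: f_y(0, y) = 6*y**2 - 10*y + 22; no integer root y with |y| ≤ 4.
  x = 1: f_y(1, y) = 6*y**2 - 10*y + 12; no integer root y with |y| ≤ 4.
  x = 2: f_y(2, y) = 6*y**2 - 10*y + 6; no integer root y with |y| ≤ 4.
  x = 3: f_y(3, y) = 6*y**2 - 10*y + 4; vanishes at y ∈ {1}. (3, 1): f_x = 0, f = 0 — SINGULAR.
  x = 4: f_y(4, y) = 6*y**2 - 10*y + 6; no integer root y with |y| ≤ 4.
Only singular point on the grid: (3, 1).
Classify: substitute x = 3 + u, y = 1 + v and expand: f = -3*u**3 + 2*u**2*v + 2*v**3 + v**2.
No constant or linear terms (consistent with a singular point). Quadratic part: v**2. Cubic part: -3*u**3 + 2*u**2*v + 2*v**3.
The quadratic part v**2 is a perfect square, so there is a single (double) tangent line v = 0, i.e. y = 1. Restricting the cubic part to that line (v = 0) leaves -3*u**3 ≠ 0, so f is not divisible by v and the branch is v² ≈ 3*u**3 to lowest order — this is a cusp.
Classification: cusp.
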